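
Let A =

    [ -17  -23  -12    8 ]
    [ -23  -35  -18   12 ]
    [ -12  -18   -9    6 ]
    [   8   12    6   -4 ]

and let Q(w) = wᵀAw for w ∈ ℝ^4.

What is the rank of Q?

Symmetric row and column elimination reduces A to a congruent diagonal form with pivots -17, -66/17, 3/11, 0.
That gives 1 positive, 2 negative, 1 zero pivots.
The rank is the number of nonzero pivots: 3.

3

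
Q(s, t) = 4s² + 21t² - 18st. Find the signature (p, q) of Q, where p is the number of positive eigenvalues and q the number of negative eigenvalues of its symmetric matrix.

Write A = [[4, -9], [-9, 21]].
Symmetric row and column elimination reduces A to a congruent diagonal form with pivots 4, 3/4.
So there are 2 positive pivots.

(2, 0)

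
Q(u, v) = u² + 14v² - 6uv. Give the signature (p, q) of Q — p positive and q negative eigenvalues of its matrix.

(2, 0)

Write A = [[1, -3], [-3, 14]].
Applying the same elementary operations to the rows and columns of A produces a congruent diagonal matrix with entries 1, 5.
Counting signs: 2 positive.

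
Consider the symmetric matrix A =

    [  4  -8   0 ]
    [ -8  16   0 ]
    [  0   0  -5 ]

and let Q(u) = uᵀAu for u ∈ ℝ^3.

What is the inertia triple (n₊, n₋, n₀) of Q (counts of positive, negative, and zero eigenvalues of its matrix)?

(1, 1, 1)

Symmetric row and column elimination reduces A to a congruent diagonal form with pivots 4, 0, -5.
Counting signs: 1 positive, 1 negative, 1 zero.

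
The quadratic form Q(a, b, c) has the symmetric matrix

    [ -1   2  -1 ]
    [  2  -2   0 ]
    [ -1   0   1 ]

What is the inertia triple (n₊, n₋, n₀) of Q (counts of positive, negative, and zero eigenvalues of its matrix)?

Row-reducing A symmetrically gives the diagonal entries -1, 2, 0.
So there are 1 positive, 1 negative, 1 zero pivots.

(1, 1, 1)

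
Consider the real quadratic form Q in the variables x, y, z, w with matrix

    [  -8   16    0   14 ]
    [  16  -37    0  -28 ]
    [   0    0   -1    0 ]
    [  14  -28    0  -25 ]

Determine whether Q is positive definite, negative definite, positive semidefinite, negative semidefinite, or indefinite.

negative definite

Leading principal minors: Δ_1 = -8, Δ_2 = 40, Δ_3 = -40, Δ_4 = 20.
The signs alternate starting with Δ_1 < 0, so by Sylvester's criterion Q is negative definite.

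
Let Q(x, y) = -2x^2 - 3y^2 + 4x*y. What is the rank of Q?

2

Write A = [[-2, 2], [2, -3]].
Row-reducing A symmetrically gives the diagonal entries -2, -1.
So there are 2 negative pivots.
The rank is the number of nonzero pivots: 2.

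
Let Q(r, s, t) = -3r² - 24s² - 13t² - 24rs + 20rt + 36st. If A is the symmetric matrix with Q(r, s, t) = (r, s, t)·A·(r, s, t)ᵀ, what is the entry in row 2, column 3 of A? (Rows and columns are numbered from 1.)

The coefficient of s·t in Q is 36. For a symmetric A this equals A[2,3] + A[3,2] = 2·A[2,3].
So A[2,3] = 36/2 = 18.

18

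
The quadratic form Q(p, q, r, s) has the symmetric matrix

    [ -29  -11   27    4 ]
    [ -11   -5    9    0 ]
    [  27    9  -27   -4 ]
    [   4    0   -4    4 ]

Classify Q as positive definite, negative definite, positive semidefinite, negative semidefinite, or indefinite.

indefinite

A is congruent to a diagonal matrix with 1 positive, 3 negative and 0 zero entries, so Q is indefinite.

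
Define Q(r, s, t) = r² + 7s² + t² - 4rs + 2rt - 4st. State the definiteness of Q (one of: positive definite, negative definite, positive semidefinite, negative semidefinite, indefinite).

The associated matrix is A = [[1, -2, 1], [-2, 7, -2], [1, -2, 1]].
Symmetric row and column elimination reduces A to a congruent diagonal form with pivots 1, 3, 0.
That gives 2 positive, 1 zero pivots.
Hence Q is positive semidefinite.

positive semidefinite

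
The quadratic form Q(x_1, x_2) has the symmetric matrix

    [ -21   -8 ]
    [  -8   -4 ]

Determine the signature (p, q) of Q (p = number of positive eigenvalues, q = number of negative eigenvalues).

Applying the same elementary operations to the rows and columns of A produces a congruent diagonal matrix with entries -21, -20/21.
So there are 2 negative pivots.

(0, 2)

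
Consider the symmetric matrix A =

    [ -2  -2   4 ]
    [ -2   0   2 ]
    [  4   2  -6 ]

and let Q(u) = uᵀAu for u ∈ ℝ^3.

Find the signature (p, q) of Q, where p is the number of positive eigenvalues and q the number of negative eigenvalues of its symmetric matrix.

(1, 1)

Congruent diagonalization of A (simultaneous row and column reduction) yields pivots -2, 2, 0.
So there are 1 positive, 1 negative, 1 zero pivots.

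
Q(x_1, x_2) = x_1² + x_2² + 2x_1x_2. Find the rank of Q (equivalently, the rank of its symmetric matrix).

1

Write A = [[1, 1], [1, 1]].
Symmetric row and column elimination reduces A to a congruent diagonal form with pivots 1, 0.
So there are 1 positive, 1 zero pivots.
The rank is the number of nonzero pivots: 1.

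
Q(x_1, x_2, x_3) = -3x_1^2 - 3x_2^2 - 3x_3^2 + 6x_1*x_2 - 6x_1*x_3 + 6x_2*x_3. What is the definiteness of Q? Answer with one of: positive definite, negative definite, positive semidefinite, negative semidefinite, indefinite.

The symmetric matrix is A = [[-3, 3, -3], [3, -3, 3], [-3, 3, -3]].
Row-reducing A symmetrically gives the diagonal entries -3, 0, 0.
So there are 1 negative, 2 zero pivots.
Hence Q is negative semidefinite.

negative semidefinite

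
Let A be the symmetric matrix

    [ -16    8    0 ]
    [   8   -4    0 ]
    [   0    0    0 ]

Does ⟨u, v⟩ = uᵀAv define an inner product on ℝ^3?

Applying the same elementary operations to the rows and columns of A produces a congruent diagonal matrix with entries -16, 0, 0.
So there are 1 negative, 2 zero pivots.
Hence Q is negative semidefinite.
⟨·,·⟩ is an inner product exactly when A is positive definite.

no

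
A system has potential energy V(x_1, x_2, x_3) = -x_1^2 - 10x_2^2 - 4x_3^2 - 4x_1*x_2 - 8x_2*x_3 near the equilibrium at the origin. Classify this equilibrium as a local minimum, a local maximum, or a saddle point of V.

The Hessian at the origin is H = [[-2, -4, 0], [-4, -20, -8], [0, -8, -8]].
Applying the same elementary operations to the rows and columns of H produces a congruent diagonal matrix with entries -2, -12, -8/3.
That gives 3 negative pivots.
H is negative definite, so the origin is a strict local maximum.

local maximum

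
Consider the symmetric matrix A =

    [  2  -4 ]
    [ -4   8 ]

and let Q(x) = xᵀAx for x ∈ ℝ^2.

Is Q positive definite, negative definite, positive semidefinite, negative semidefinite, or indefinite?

Congruent diagonalization of A (simultaneous row and column reduction) yields pivots 2, 0.
So there are 1 positive, 1 zero pivots.
Hence Q is positive semidefinite.

positive semidefinite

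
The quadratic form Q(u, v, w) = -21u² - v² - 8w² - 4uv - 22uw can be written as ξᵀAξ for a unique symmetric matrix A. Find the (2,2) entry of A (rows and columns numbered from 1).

The coefficient of v² in Q is -1, and that is exactly A[2,2].

-1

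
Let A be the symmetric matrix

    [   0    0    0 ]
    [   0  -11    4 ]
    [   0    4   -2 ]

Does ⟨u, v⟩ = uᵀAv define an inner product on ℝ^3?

no

Applying the same elementary operations to the rows and columns of A produces a congruent diagonal matrix with entries 0, -11, -6/11.
That gives 2 negative, 1 zero pivots.
Hence Q is negative semidefinite.
⟨·,·⟩ is an inner product exactly when A is positive definite.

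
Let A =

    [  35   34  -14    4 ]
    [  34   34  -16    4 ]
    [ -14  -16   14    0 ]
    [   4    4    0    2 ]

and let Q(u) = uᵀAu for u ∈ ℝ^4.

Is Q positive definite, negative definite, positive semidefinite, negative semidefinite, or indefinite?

Leading principal minors: Δ_1 = 35, Δ_2 = 34, Δ_3 = 84, Δ_4 = 8.
All leading principal minors are positive, so by Sylvester's criterion Q is positive definite.

positive definite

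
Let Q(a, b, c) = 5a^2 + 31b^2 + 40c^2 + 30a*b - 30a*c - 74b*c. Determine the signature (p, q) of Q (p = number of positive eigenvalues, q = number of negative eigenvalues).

(1, 2)

Write A = [[5, 15, -15], [15, 31, -37], [-15, -37, 40]].
Congruent diagonalization of A (simultaneous row and column reduction) yields pivots 5, -14, -3/7.
So there are 1 positive, 2 negative pivots.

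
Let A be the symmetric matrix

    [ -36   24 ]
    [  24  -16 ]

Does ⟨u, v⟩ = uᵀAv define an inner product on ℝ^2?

For the 2×2 matrix [[-36, 24], [24, -16]]: det = -36·-16 − (24)² = 0, trace = -52.
det = 0 so one eigenvalue is zero; the form is semidefinite with the sign of the trace.
⟨·,·⟩ is an inner product exactly when A is positive definite.

no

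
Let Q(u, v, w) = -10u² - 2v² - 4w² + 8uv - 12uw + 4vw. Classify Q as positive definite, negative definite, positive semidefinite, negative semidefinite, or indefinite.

Write A = [[-10, 4, -6], [4, -2, 2], [-6, 2, -4]].
Symmetric row and column elimination reduces A to a congruent diagonal form with pivots -10, -2/5, 0.
That gives 2 negative, 1 zero pivots.
Hence Q is negative semidefinite.

negative semidefinite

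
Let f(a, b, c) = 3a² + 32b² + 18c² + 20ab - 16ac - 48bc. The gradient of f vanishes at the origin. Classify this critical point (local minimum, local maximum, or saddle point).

saddle point

The Hessian at the origin is H = [[6, 20, -16], [20, 64, -48], [-16, -48, 36]].
An LDLᵀ factorisation of H has diagonal entries 6, -8/3, 4.
So there are 2 positive, 1 negative pivots.
H is indefinite, so the origin is a saddle point.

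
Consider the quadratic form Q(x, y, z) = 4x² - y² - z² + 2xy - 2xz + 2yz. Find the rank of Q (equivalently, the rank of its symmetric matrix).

Write A = [[4, 1, -1], [1, -1, 1], [-1, 1, -1]].
Row-reducing A symmetrically gives the diagonal entries 4, -5/4, 0.
That gives 1 positive, 1 negative, 1 zero pivots.
The rank is the number of nonzero pivots: 2.

2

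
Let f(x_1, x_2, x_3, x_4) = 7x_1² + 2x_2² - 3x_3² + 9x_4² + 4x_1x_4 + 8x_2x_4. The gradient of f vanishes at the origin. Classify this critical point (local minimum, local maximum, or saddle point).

saddle point

The Hessian at the origin is H = [[14, 0, 0, 4], [0, 4, 0, 8], [0, 0, -6, 0], [4, 8, 0, 18]].
An LDLᵀ factorisation of H has diagonal entries 14, 4, -6, 6/7.
So there are 3 positive, 1 negative pivots.
H is indefinite, so the origin is a saddle point.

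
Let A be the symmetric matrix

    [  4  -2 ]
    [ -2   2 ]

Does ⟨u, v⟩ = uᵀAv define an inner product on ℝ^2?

Congruent diagonalization of A (simultaneous row and column reduction) yields pivots 4, 1.
So there are 2 positive pivots.
Hence Q is positive definite.
⟨·,·⟩ is an inner product exactly when A is positive definite.

yes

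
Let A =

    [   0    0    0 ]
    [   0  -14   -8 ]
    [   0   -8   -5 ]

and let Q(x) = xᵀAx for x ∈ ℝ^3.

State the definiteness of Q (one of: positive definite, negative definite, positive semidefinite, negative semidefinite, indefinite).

Applying the same elementary operations to the rows and columns of A produces a congruent diagonal matrix with entries 0, -14, -3/7.
So there are 2 negative, 1 zero pivots.
Hence Q is negative semidefinite.

negative semidefinite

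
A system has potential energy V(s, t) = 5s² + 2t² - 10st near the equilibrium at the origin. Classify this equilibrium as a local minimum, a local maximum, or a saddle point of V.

The Hessian at the origin is H = [[10, -10], [-10, 4]].
det H = 10·4 − (-10)² = -60 < 0, so H is indefinite.
Therefore the origin is a saddle point.

saddle point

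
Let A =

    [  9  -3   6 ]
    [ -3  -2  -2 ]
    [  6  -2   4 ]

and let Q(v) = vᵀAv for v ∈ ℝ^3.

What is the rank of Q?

Row-reducing A symmetrically gives the diagonal entries 9, -3, 0.
So there are 1 positive, 1 negative, 1 zero pivots.
The rank is the number of nonzero pivots: 2.

2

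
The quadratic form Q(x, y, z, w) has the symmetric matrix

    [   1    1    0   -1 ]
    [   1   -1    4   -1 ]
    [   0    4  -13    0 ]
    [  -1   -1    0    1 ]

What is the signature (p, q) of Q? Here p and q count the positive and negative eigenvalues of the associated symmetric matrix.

Row-reducing A symmetrically gives the diagonal entries 1, -2, -5, 0.
Counting signs: 1 positive, 2 negative, 1 zero.

(1, 2)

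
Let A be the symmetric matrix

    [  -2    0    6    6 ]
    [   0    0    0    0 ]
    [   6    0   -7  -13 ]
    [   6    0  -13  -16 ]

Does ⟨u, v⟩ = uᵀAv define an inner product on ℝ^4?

Applying the same elementary operations to the rows and columns of A produces a congruent diagonal matrix with entries -2, 0, 11, -3/11.
That gives 1 positive, 2 negative, 1 zero pivots.
Hence Q is indefinite.
⟨·,·⟩ is an inner product exactly when A is positive definite.

no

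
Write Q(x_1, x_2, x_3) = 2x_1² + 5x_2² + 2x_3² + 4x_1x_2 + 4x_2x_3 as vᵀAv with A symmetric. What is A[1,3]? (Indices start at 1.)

0

The coefficient of x_1·x_3 in Q is 0. For a symmetric A this equals A[1,3] + A[3,1] = 2·A[1,3].
So A[1,3] = 0/2 = 0.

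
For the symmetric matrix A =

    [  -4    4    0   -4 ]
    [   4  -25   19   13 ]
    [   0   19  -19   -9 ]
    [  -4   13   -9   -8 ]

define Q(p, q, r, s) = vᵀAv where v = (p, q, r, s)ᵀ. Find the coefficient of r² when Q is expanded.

The coefficient of r² is the diagonal entry A[3,3] = -19.

-19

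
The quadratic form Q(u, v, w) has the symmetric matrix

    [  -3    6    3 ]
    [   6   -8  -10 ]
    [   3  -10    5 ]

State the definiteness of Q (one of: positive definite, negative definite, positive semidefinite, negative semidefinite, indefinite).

indefinite

Row-reducing A symmetrically gives the diagonal entries -3, 4, 4.
That gives 2 positive, 1 negative pivots.
Hence Q is indefinite.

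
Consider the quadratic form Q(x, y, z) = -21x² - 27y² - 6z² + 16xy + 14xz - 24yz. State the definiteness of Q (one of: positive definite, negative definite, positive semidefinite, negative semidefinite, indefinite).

Write A = [[-21, 8, 7], [8, -27, -12], [7, -12, -6]].
An LDLᵀ factorisation of A has diagonal entries -21, -503/21, -15/503.
That gives 3 negative pivots.
Hence Q is negative definite.

negative definite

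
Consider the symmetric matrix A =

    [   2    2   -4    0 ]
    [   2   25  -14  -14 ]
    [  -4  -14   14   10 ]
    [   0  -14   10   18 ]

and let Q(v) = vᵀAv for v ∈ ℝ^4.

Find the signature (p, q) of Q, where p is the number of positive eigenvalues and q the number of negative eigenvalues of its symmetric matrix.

An LDLᵀ factorisation of A has diagonal entries 2, 23, 38/23, 4/19.
So there are 4 positive pivots.

(4, 0)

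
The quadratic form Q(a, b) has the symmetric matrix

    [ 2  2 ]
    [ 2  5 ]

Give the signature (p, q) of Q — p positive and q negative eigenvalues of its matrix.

An LDLᵀ factorisation of A has diagonal entries 2, 3.
Counting signs: 2 positive.

(2, 0)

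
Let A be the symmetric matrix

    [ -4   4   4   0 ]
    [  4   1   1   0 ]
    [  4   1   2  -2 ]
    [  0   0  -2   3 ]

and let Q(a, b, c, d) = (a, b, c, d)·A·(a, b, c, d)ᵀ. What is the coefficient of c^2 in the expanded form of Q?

2

The coefficient of c^2 is the diagonal entry A[3,3] = 2.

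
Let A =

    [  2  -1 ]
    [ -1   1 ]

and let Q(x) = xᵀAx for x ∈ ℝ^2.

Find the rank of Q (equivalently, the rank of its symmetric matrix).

Symmetric row and column elimination reduces A to a congruent diagonal form with pivots 2, 1/2.
That gives 2 positive pivots.
The rank is the number of nonzero pivots: 2.

2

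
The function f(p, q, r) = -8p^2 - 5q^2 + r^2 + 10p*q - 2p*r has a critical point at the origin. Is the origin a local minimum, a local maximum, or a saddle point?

The Hessian at the origin is H = [[-16, 10, -2], [10, -10, 0], [-2, 0, 2]].
An LDLᵀ factorisation of H has diagonal entries -16, -15/4, 8/3.
So there are 1 positive, 2 negative pivots.
H is indefinite, so the origin is a saddle point.

saddle point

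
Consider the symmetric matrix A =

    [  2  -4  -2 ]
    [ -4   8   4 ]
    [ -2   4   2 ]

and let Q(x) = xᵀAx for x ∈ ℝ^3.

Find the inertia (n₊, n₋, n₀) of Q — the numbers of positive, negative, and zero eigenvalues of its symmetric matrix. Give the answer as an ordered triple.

Symmetric row and column elimination reduces A to a congruent diagonal form with pivots 2, 0, 0.
So there are 1 positive, 2 zero pivots.

(1, 0, 2)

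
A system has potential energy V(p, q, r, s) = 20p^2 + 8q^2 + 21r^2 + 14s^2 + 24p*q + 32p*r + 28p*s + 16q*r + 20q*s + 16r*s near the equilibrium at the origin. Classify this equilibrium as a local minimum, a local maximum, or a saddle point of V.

local minimum

The Hessian at the origin is H = [[40, 24, 32, 28], [24, 16, 16, 20], [32, 16, 42, 16], [28, 20, 16, 28]].
Row-reducing H symmetrically gives the diagonal entries 40, 8/5, 10, 2.
That gives 4 positive pivots.
H is positive definite, so the origin is a strict local minimum.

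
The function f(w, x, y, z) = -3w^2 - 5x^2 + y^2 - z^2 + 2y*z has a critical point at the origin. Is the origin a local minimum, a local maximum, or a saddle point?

saddle point

The Hessian at the origin is H = [[-6, 0, 0, 0], [0, -10, 0, 0], [0, 0, 2, 2], [0, 0, 2, -2]].
An LDLᵀ factorisation of H has diagonal entries -6, -10, 2, -4.
Counting signs: 1 positive, 3 negative.
H is indefinite, so the origin is a saddle point.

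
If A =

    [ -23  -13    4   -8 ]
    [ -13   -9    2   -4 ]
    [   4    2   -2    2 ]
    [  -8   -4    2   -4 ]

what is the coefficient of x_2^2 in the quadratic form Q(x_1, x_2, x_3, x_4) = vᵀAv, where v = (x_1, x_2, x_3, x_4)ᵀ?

The coefficient of x_2^2 is the diagonal entry A[2,2] = -9.

-9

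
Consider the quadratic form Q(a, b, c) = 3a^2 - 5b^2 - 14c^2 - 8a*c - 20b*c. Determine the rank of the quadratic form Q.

3

Write A = [[3, 0, -4], [0, -5, -10], [-4, -10, -14]].
Row-reducing A symmetrically gives the diagonal entries 3, -5, 2/3.
So there are 2 positive, 1 negative pivots.
The rank is the number of nonzero pivots: 3.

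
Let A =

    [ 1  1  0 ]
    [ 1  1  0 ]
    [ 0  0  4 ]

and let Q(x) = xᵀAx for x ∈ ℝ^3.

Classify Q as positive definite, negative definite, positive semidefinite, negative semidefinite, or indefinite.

positive semidefinite

Applying the same elementary operations to the rows and columns of A produces a congruent diagonal matrix with entries 1, 0, 4.
Counting signs: 2 positive, 1 zero.
Hence Q is positive semidefinite.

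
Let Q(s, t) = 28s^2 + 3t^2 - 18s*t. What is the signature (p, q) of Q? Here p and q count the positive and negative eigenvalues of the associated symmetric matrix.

Write A = [[28, -9], [-9, 3]].
An LDLᵀ factorisation of A has diagonal entries 28, 3/28.
Counting signs: 2 positive.

(2, 0)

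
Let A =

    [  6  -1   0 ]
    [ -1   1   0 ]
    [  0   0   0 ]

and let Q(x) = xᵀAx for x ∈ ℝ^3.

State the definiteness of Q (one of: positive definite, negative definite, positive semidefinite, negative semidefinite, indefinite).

positive semidefinite

Applying the same elementary operations to the rows and columns of A produces a congruent diagonal matrix with entries 6, 5/6, 0.
That gives 2 positive, 1 zero pivots.
Hence Q is positive semidefinite.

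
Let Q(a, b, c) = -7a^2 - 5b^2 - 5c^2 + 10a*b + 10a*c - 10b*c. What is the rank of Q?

Write A = [[-7, 5, 5], [5, -5, -5], [5, -5, -5]].
Symmetric row and column elimination reduces A to a congruent diagonal form with pivots -7, -10/7, 0.
That gives 2 negative, 1 zero pivots.
The rank is the number of nonzero pivots: 2.

2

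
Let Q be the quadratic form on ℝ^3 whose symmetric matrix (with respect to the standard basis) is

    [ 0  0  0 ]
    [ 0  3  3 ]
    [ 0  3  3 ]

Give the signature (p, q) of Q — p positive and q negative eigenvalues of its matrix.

(1, 0)

Symmetric row and column elimination reduces A to a congruent diagonal form with pivots 0, 3, 0.
So there are 1 positive, 2 zero pivots.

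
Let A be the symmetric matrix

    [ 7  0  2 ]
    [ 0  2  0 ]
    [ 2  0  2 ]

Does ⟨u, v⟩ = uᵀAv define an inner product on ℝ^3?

yes

Leading principal minors: Δ_1 = 7, Δ_2 = 14, Δ_3 = 20.
All leading principal minors are positive, so by Sylvester's criterion Q is positive definite.
⟨·,·⟩ is an inner product exactly when A is positive definite.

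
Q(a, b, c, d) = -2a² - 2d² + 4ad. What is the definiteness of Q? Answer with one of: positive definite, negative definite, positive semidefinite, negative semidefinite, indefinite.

negative semidefinite

Write A = [[-2, 0, 0, 2], [0, 0, 0, 0], [0, 0, 0, 0], [2, 0, 0, -2]].
Row-reducing A symmetrically gives the diagonal entries -2, 0, 0, 0.
That gives 1 negative, 3 zero pivots.
Hence Q is negative semidefinite.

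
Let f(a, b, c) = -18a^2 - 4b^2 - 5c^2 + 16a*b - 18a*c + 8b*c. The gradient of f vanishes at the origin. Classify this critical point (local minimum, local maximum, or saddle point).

The Hessian at the origin is H = [[-36, 16, -18], [16, -8, 8], [-18, 8, -10]].
Symmetric row and column elimination reduces H to a congruent diagonal form with pivots -36, -8/9, -1.
Counting signs: 3 negative.
H is negative definite, so the origin is a strict local maximum.

local maximum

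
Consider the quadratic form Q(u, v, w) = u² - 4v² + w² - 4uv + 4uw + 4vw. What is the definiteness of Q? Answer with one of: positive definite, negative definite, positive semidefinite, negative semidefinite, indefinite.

indefinite

The symmetric matrix is A = [[1, -2, 2], [-2, -4, 2], [2, 2, 1]].
Congruent diagonalization of A (simultaneous row and column reduction) yields pivots 1, -8, 3/2.
Counting signs: 2 positive, 1 negative.
Hence Q is indefinite.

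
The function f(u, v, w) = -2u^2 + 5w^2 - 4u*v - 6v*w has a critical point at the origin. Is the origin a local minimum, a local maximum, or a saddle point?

The Hessian at the origin is H = [[-4, -4, 0], [-4, 0, -6], [0, -6, 10]].
An LDLᵀ factorisation of H has diagonal entries -4, 4, 1.
So there are 2 positive, 1 negative pivots.
H is indefinite, so the origin is a saddle point.

saddle point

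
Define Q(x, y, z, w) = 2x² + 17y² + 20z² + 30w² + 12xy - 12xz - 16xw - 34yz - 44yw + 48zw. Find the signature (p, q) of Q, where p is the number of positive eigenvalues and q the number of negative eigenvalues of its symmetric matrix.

The symmetric matrix is A = [[2, 6, -6, -8], [6, 17, -17, -22], [-6, -17, 20, 24], [-8, -22, 24, 30]].
Applying the same elementary operations to the rows and columns of A produces a congruent diagonal matrix with entries 2, -1, 3, 2/3.
So there are 3 positive, 1 negative pivots.

(3, 1)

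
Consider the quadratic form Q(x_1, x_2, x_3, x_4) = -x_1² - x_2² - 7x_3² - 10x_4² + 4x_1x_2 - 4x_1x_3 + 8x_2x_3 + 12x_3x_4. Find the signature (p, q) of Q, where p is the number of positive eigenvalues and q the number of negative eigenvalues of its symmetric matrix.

(2, 2)

Write A = [[-1, 2, -2, 0], [2, -1, 4, 0], [-2, 4, -7, 6], [0, 0, 6, -10]].
Congruent diagonalization of A (simultaneous row and column reduction) yields pivots -1, 3, -3, 2.
That gives 2 positive, 2 negative pivots.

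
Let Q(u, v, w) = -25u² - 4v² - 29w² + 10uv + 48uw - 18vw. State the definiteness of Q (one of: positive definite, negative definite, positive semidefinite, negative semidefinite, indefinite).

negative definite

The associated matrix is A = [[-25, 5, 24], [5, -4, -9], [24, -9, -29]].
Symmetric row and column elimination reduces A to a congruent diagonal form with pivots -25, -3, -2/25.
So there are 3 negative pivots.
Hence Q is negative definite.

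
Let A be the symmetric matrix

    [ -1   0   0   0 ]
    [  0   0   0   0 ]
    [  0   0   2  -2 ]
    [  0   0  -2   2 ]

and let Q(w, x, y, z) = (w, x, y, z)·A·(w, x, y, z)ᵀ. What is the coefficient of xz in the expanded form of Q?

0

The coefficient of xz is A[2,4] + A[4,2] = 2·0 = 0.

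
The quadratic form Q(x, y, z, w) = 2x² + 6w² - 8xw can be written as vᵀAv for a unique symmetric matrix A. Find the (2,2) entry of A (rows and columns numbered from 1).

The coefficient of y² in Q is 0, and that is exactly A[2,2].

0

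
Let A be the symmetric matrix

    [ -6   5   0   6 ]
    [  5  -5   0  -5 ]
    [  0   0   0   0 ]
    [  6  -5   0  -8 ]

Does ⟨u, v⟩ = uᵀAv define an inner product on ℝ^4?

Congruent diagonalization of A (simultaneous row and column reduction) yields pivots -6, -5/6, 0, -2.
So there are 3 negative, 1 zero pivots.
Hence Q is negative semidefinite.
⟨·,·⟩ is an inner product exactly when A is positive definite.

no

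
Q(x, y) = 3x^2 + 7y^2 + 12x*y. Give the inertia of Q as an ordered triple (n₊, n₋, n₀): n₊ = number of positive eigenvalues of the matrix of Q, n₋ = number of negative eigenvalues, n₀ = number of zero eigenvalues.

Write A = [[3, 6], [6, 7]].
Symmetric row and column elimination reduces A to a congruent diagonal form with pivots 3, -5.
So there are 1 positive, 1 negative pivots.

(1, 1, 0)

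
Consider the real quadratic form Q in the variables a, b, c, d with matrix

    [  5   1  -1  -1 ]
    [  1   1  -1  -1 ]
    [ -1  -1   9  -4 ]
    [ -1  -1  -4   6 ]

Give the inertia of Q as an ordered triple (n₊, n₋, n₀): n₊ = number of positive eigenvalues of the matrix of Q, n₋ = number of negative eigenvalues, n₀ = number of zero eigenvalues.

(4, 0, 0)

Congruent diagonalization of A (simultaneous row and column reduction) yields pivots 5, 4/5, 8, 15/8.
That gives 4 positive pivots.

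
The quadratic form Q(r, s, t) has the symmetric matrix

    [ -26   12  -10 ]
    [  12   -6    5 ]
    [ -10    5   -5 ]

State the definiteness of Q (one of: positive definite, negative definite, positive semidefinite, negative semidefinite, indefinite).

Leading principal minors: Δ_1 = -26, Δ_2 = 12, Δ_3 = -10.
The signs alternate starting with Δ_1 < 0, so by Sylvester's criterion Q is negative definite.

negative definite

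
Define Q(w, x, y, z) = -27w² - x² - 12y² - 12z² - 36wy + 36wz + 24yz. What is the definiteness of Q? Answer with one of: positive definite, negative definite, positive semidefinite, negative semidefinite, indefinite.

Write A = [[-27, 0, -18, 18], [0, -1, 0, 0], [-18, 0, -12, 12], [18, 0, 12, -12]].
Row-reducing A symmetrically gives the diagonal entries -27, -1, 0, 0.
That gives 2 negative, 2 zero pivots.
Hence Q is negative semidefinite.

negative semidefinite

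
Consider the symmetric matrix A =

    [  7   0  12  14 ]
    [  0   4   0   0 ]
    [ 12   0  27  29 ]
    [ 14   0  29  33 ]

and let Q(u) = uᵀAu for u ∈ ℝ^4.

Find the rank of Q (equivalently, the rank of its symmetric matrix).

4

An LDLᵀ factorisation of A has diagonal entries 7, 4, 45/7, 10/9.
That gives 4 positive pivots.
The rank is the number of nonzero pivots: 4.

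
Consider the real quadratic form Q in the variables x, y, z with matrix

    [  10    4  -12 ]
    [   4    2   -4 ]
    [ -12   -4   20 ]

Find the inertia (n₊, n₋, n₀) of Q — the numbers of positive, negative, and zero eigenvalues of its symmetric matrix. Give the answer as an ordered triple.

(3, 0, 0)

Applying the same elementary operations to the rows and columns of A produces a congruent diagonal matrix with entries 10, 2/5, 4.
So there are 3 positive pivots.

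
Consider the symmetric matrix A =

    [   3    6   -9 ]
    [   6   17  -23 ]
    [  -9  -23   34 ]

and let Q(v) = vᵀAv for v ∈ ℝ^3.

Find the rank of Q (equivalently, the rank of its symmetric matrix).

3

Row-reducing A symmetrically gives the diagonal entries 3, 5, 2.
That gives 3 positive pivots.
The rank is the number of nonzero pivots: 3.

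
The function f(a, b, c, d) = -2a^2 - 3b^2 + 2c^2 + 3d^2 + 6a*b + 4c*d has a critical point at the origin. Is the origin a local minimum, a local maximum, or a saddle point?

saddle point

The Hessian at the origin is H = [[-4, 6, 0, 0], [6, -6, 0, 0], [0, 0, 4, 4], [0, 0, 4, 6]].
Symmetric row and column elimination reduces H to a congruent diagonal form with pivots -4, 3, 4, 2.
That gives 3 positive, 1 negative pivots.
H is indefinite, so the origin is a saddle point.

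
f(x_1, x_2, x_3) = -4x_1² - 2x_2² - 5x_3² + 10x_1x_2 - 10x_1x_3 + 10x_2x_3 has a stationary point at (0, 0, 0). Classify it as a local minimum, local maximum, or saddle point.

The Hessian at the origin is H = [[-8, 10, -10], [10, -4, 10], [-10, 10, -10]].
An LDLᵀ factorisation of H has diagonal entries -8, 17/2, 30/17.
That gives 2 positive, 1 negative pivots.
H is indefinite, so the origin is a saddle point.

saddle point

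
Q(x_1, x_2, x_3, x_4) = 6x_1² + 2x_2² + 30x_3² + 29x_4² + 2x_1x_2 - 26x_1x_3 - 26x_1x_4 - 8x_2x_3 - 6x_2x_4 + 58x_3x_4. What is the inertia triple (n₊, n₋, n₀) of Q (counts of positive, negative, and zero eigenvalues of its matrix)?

The associated matrix is A = [[6, 1, -13, -13], [1, 2, -4, -3], [-13, -4, 30, 29], [-13, -3, 29, 29]].
Congruent diagonalization of A (simultaneous row and column reduction) yields pivots 6, 11/6, 0, 5/11.
Counting signs: 3 positive, 1 zero.

(3, 0, 1)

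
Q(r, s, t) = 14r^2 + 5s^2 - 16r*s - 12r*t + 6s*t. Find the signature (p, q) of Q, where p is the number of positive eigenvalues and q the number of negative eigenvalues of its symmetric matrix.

The symmetric matrix is A = [[14, -8, -6], [-8, 5, 3], [-6, 3, 0]].
Row-reducing A symmetrically gives the diagonal entries 14, 3/7, -3.
Counting signs: 2 positive, 1 negative.

(2, 1)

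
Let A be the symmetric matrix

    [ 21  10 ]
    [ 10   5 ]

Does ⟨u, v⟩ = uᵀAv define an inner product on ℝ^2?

yes

Symmetric row and column elimination reduces A to a congruent diagonal form with pivots 21, 5/21.
That gives 2 positive pivots.
Hence Q is positive definite.
⟨·,·⟩ is an inner product exactly when A is positive definite.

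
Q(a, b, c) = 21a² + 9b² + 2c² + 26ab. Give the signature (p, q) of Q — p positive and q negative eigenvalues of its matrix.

(3, 0)

The symmetric matrix is A = [[21, 13, 0], [13, 9, 0], [0, 0, 2]].
Congruent diagonalization of A (simultaneous row and column reduction) yields pivots 21, 20/21, 2.
Counting signs: 3 positive.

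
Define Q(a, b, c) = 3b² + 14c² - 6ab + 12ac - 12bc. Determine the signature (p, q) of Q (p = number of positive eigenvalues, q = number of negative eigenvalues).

The symmetric matrix is A = [[0, -3, 6], [-3, 3, -6], [6, -6, 14]].
By Sylvester's law of inertia any congruent diagonalization of A has 2 positive, 1 negative and 0 zero entries.

(2, 1)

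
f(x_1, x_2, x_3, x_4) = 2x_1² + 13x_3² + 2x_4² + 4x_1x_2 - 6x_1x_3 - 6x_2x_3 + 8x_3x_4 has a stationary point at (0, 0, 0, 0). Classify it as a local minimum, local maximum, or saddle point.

The Hessian at the origin is H = [[4, 4, -6, 0], [4, 0, -6, 0], [-6, -6, 26, 8], [0, 0, 8, 4]].
An LDLᵀ factorisation of H has diagonal entries 4, -4, 17, 4/17.
That gives 3 positive, 1 negative pivots.
H is indefinite, so the origin is a saddle point.

saddle point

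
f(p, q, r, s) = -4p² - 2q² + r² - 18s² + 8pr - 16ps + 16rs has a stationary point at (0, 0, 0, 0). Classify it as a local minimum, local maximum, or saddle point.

saddle point

The Hessian at the origin is H = [[-8, 0, 8, -16], [0, -4, 0, 0], [8, 0, 2, 16], [-16, 0, 16, -36]].
Applying the same elementary operations to the rows and columns of H produces a congruent diagonal matrix with entries -8, -4, 10, -4.
That gives 1 positive, 3 negative pivots.
H is indefinite, so the origin is a saddle point.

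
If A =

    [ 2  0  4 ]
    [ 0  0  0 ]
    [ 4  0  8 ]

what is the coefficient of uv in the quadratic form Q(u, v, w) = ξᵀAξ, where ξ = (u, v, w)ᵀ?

The coefficient of uv is A[1,2] + A[2,1] = 2·0 = 0.

0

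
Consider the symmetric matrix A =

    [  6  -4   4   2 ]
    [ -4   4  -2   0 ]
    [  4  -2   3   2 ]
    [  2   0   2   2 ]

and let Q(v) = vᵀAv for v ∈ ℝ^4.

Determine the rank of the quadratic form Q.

Applying the same elementary operations to the rows and columns of A produces a congruent diagonal matrix with entries 6, 4/3, 0, 0.
Counting signs: 2 positive, 2 zero.
The rank is the number of nonzero pivots: 2.

2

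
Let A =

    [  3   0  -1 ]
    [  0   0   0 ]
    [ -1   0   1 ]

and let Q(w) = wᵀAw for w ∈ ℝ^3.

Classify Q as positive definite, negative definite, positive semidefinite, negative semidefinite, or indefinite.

Applying the same elementary operations to the rows and columns of A produces a congruent diagonal matrix with entries 3, 0, 2/3.
So there are 2 positive, 1 zero pivots.
Hence Q is positive semidefinite.

positive semidefinite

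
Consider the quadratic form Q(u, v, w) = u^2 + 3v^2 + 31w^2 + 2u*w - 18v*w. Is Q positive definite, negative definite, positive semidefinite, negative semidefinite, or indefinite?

positive definite

The symmetric matrix is A = [[1, 0, 1], [0, 3, -9], [1, -9, 31]].
An LDLᵀ factorisation of A has diagonal entries 1, 3, 3.
That gives 3 positive pivots.
Hence Q is positive definite.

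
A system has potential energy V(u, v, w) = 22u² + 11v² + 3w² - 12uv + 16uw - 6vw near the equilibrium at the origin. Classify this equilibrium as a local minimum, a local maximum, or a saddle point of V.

The Hessian at the origin is H = [[44, -12, 16], [-12, 22, -6], [16, -6, 6]].
Symmetric row and column elimination reduces H to a congruent diagonal form with pivots 44, 206/11, 4/103.
That gives 3 positive pivots.
H is positive definite, so the origin is a strict local minimum.

local minimum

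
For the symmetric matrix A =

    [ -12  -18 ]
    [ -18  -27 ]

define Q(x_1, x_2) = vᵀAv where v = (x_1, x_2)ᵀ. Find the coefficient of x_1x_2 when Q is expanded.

-36

The coefficient of x_1x_2 is A[1,2] + A[2,1] = 2·(-18) = -36.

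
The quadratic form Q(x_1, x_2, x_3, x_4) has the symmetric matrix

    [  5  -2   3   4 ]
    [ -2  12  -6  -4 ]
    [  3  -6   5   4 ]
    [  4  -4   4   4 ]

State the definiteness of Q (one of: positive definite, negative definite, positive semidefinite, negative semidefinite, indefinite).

Congruent diagonalization of A (simultaneous row and column reduction) yields pivots 5, 56/5, 8/7, 0.
So there are 3 positive, 1 zero pivots.
Hence Q is positive semidefinite.

positive semidefinite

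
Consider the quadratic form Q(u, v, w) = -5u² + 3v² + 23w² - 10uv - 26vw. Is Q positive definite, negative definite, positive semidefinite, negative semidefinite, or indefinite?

Write A = [[-5, -5, 0], [-5, 3, -13], [0, -13, 23]].
Congruent diagonalization of A (simultaneous row and column reduction) yields pivots -5, 8, 15/8.
That gives 2 positive, 1 negative pivots.
Hence Q is indefinite.

indefinite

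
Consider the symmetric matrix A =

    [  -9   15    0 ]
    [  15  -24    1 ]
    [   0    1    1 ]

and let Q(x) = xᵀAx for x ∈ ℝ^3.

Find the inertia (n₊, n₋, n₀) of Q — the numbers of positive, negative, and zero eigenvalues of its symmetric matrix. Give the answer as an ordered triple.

Applying the same elementary operations to the rows and columns of A produces a congruent diagonal matrix with entries -9, 1, 0.
That gives 1 positive, 1 negative, 1 zero pivots.

(1, 1, 1)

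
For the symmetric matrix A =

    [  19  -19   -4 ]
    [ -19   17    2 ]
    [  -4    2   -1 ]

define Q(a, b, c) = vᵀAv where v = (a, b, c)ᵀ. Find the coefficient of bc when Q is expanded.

4

The coefficient of bc is A[2,3] + A[3,2] = 2·2 = 4.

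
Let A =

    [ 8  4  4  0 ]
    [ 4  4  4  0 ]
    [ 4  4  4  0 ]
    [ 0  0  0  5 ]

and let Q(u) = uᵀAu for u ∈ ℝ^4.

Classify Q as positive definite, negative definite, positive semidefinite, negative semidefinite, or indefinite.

positive semidefinite

Applying the same elementary operations to the rows and columns of A produces a congruent diagonal matrix with entries 8, 2, 0, 5.
So there are 3 positive, 1 zero pivots.
Hence Q is positive semidefinite.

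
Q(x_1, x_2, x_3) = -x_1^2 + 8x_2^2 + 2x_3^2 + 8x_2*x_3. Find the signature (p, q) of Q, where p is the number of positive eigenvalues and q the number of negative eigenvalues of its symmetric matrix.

(1, 1)

The associated matrix is A = [[-1, 0, 0], [0, 8, 4], [0, 4, 2]].
Symmetric row and column elimination reduces A to a congruent diagonal form with pivots -1, 8, 0.
That gives 1 positive, 1 negative, 1 zero pivots.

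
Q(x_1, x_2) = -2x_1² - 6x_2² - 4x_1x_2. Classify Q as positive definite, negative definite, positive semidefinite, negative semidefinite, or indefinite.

The symmetric matrix of Q is [[-2, -2], [-2, -6]].
For the 2×2 matrix [[-2, -2], [-2, -6]]: det = -2·-6 − (-2)² = 8, trace = -8.
det > 0 so both eigenvalues share the sign of the trace; trace = -8 < 0 ⇒ both negative.

negative definite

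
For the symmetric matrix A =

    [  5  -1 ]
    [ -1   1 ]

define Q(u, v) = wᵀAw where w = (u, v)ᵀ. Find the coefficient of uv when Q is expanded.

The coefficient of uv is A[1,2] + A[2,1] = 2·(-1) = -2.

-2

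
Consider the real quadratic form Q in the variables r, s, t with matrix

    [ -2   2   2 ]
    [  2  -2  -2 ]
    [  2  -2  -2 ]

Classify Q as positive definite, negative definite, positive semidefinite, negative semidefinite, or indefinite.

negative semidefinite

Congruent diagonalization of A (simultaneous row and column reduction) yields pivots -2, 0, 0.
That gives 1 negative, 2 zero pivots.
Hence Q is negative semidefinite.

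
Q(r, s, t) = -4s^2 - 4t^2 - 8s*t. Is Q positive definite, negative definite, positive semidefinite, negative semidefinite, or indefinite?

negative semidefinite

The symmetric matrix is A = [[0, 0, 0], [0, -4, -4], [0, -4, -4]].
Congruent diagonalization of A (simultaneous row and column reduction) yields pivots 0, -4, 0.
Counting signs: 1 negative, 2 zero.
Hence Q is negative semidefinite.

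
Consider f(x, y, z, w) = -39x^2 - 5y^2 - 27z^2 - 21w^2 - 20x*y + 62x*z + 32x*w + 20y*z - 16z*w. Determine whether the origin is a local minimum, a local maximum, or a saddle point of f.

The Hessian at the origin is H = [[-78, -20, 62, 32], [-20, -10, 20, 0], [62, 20, -54, -16], [32, 0, -16, -42]].
Symmetric row and column elimination reduces H to a congruent diagonal form with pivots -78, -190/39, -24/19, -10.
That gives 4 negative pivots.
H is negative definite, so the origin is a strict local maximum.

local maximum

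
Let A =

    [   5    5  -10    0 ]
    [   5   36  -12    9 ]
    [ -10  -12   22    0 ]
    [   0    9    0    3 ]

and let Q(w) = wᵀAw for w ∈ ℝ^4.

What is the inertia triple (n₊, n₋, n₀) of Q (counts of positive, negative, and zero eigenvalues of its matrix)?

Symmetric row and column elimination reduces A to a congruent diagonal form with pivots 5, 31, 58/31, 6/29.
So there are 4 positive pivots.

(4, 0, 0)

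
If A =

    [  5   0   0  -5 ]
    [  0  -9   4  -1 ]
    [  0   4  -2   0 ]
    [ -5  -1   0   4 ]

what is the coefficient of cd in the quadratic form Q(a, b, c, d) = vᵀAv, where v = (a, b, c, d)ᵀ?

0

The coefficient of cd is A[3,4] + A[4,3] = 2·0 = 0.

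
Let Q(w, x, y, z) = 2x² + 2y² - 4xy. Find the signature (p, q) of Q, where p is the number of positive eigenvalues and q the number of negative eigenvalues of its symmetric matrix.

(1, 0)

Write A = [[0, 0, 0, 0], [0, 2, -2, 0], [0, -2, 2, 0], [0, 0, 0, 0]].
Row-reducing A symmetrically gives the diagonal entries 0, 2, 0, 0.
Counting signs: 1 positive, 3 zero.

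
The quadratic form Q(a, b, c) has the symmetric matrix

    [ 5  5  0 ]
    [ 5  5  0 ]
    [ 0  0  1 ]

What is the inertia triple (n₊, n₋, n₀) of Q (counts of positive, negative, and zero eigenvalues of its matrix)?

Symmetric row and column elimination reduces A to a congruent diagonal form with pivots 5, 0, 1.
That gives 2 positive, 1 zero pivots.

(2, 0, 1)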